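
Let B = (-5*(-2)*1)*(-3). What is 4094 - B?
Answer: 4124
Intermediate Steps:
B = -30 (B = (10*1)*(-3) = 10*(-3) = -30)
4094 - B = 4094 - 1*(-30) = 4094 + 30 = 4124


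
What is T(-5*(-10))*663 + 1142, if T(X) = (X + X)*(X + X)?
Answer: 6631142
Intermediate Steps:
T(X) = 4*X² (T(X) = (2*X)*(2*X) = 4*X²)
T(-5*(-10))*663 + 1142 = (4*(-5*(-10))²)*663 + 1142 = (4*50²)*663 + 1142 = (4*2500)*663 + 1142 = 10000*663 + 1142 = 6630000 + 1142 = 6631142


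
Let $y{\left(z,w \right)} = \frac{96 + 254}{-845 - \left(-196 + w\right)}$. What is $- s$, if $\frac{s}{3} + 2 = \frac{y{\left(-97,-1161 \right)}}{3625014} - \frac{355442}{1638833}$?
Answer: $\frac{3371536958263297}{506947632525824} \approx 6.6507$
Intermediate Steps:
$y{\left(z,w \right)} = \frac{350}{-649 - w}$
$s = - \frac{3371536958263297}{506947632525824}$ ($s = -6 + 3 \left(\frac{\left(-350\right) \frac{1}{649 - 1161}}{3625014} - \frac{355442}{1638833}\right) = -6 + 3 \left(- \frac{350}{-512} \cdot \frac{1}{3625014} - \frac{355442}{1638833}\right) = -6 + 3 \left(\left(-350\right) \left(- \frac{1}{512}\right) \frac{1}{3625014} - \frac{355442}{1638833}\right) = -6 + 3 \left(\frac{175}{256} \cdot \frac{1}{3625014} - \frac{355442}{1638833}\right) = -6 + 3 \left(\frac{175}{928003584} - \frac{355442}{1638833}\right) = -6 + 3 \left(- \frac{329851163108353}{1520842897577472}\right) = -6 - \frac{329851163108353}{506947632525824} = - \frac{3371536958263297}{506947632525824} \approx -6.6507$)
$- s = \left(-1\right) \left(- \frac{3371536958263297}{506947632525824}\right) = \frac{3371536958263297}{506947632525824}$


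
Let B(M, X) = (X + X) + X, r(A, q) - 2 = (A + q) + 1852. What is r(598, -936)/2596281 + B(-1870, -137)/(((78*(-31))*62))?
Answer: 13917679/4185204972 ≈ 0.0033254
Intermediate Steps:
r(A, q) = 1854 + A + q (r(A, q) = 2 + ((A + q) + 1852) = 2 + (1852 + A + q) = 1854 + A + q)
B(M, X) = 3*X (B(M, X) = 2*X + X = 3*X)
r(598, -936)/2596281 + B(-1870, -137)/(((78*(-31))*62)) = (1854 + 598 - 936)/2596281 + (3*(-137))/(((78*(-31))*62)) = 1516*(1/2596281) - 411/((-2418*62)) = 1516/2596281 - 411/(-149916) = 1516/2596281 - 411*(-1/149916) = 1516/2596281 + 137/49972 = 13917679/4185204972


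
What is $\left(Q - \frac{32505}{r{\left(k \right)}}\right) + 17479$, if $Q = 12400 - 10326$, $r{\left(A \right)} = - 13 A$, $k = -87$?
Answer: $\frac{7360646}{377} \approx 19524.0$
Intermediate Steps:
$Q = 2074$ ($Q = 12400 - 10326 = 2074$)
$\left(Q - \frac{32505}{r{\left(k \right)}}\right) + 17479 = \left(2074 - \frac{32505}{\left(-13\right) \left(-87\right)}\right) + 17479 = \left(2074 - \frac{32505}{1131}\right) + 17479 = \left(2074 - \frac{10835}{377}\right) + 17479 = \frac{771063}{377} + 17479 = \frac{7360646}{377}$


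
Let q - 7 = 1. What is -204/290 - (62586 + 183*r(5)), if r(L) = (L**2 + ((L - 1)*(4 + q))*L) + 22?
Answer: -16690617/145 ≈ -1.1511e+5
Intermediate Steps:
q = 8 (q = 7 + 1 = 8)
r(L) = 22 + L**2 + L*(-12 + 12*L) (r(L) = (L**2 + ((L - 1)*(4 + 8))*L) + 22 = (L**2 + ((-1 + L)*12)*L) + 22 = (L**2 + (-12 + 12*L)*L) + 22 = (L**2 + L*(-12 + 12*L)) + 22 = 22 + L**2 + L*(-12 + 12*L))
-204/290 - (62586 + 183*r(5)) = -204/290 - 183/(1/((22 - 12*5 + 13*5**2) + 342)) = -204*1/290 - 183/(1/((22 - 60 + 13*25) + 342)) = -102/145 - 183/(1/((22 - 60 + 325) + 342)) = -102/145 - 183/(1/(287 + 342)) = -102/145 - 183/(1/629) = -102/145 - 183/1/629 = -102/145 - 183*629 = -102/145 - 115107 = -16690617/145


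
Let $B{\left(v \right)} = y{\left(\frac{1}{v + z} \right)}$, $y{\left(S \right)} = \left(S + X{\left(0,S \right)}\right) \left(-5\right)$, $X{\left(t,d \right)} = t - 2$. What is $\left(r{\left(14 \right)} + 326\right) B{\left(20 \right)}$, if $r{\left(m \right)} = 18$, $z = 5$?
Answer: $\frac{16856}{5} \approx 3371.2$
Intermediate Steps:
$X{\left(t,d \right)} = -2 + t$ ($X{\left(t,d \right)} = t - 2 = -2 + t$)
$y{\left(S \right)} = 10 - 5 S$ ($y{\left(S \right)} = \left(S + \left(-2 + 0\right)\right) \left(-5\right) = \left(S - 2\right) \left(-5\right) = \left(-2 + S\right) \left(-5\right) = 10 - 5 S$)
$B{\left(v \right)} = 10 - \frac{5}{5 + v}$ ($B{\left(v \right)} = 10 - \frac{5}{v + 5} = 10 - \frac{5}{5 + v}$)
$\left(r{\left(14 \right)} + 326\right) B{\left(20 \right)} = \left(18 + 326\right) \frac{5 \left(9 + 2 \cdot 20\right)}{5 + 20} = 344 \frac{5 \left(9 + 40\right)}{25} = 344 \cdot 5 \cdot \frac{1}{25} \cdot 49 = 344 \cdot \frac{49}{5} = \frac{16856}{5}$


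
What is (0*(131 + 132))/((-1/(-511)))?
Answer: 0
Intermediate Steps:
(0*(131 + 132))/((-1/(-511))) = (0*263)/((-1*(-1/511))) = 0/(1/511) = 0*511 = 0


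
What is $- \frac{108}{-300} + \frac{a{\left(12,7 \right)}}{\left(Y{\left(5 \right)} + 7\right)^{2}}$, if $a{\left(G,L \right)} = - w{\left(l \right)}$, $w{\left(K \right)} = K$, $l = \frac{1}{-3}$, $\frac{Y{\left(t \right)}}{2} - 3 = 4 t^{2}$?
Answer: $\frac{1224988}{3402675} \approx 0.36001$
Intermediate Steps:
$Y{\left(t \right)} = 6 + 8 t^{2}$ ($Y{\left(t \right)} = 6 + 2 \cdot 4 t^{2} = 6 + 8 t^{2}$)
$l = - \frac{1}{3} \approx -0.33333$
$a{\left(G,L \right)} = \frac{1}{3}$ ($a{\left(G,L \right)} = \left(-1\right) \left(- \frac{1}{3}\right) = \frac{1}{3}$)
$- \frac{108}{-300} + \frac{a{\left(12,7 \right)}}{\left(Y{\left(5 \right)} + 7\right)^{2}} = - \frac{108}{-300} + \frac{1}{3 \left(\left(6 + 8 \cdot 5^{2}\right) + 7\right)^{2}} = \left(-108\right) \left(- \frac{1}{300}\right) + \frac{1}{3 \left(\left(6 + 8 \cdot 25\right) + 7\right)^{2}} = \frac{9}{25} + \frac{1}{3 \left(\left(6 + 200\right) + 7\right)^{2}} = \frac{9}{25} + \frac{1}{3 \left(206 + 7\right)^{2}} = \frac{9}{25} + \frac{1}{3 \cdot 213^{2}} = \frac{9}{25} + \frac{1}{3 \cdot 45369} = \frac{9}{25} + \frac{1}{3} \cdot \frac{1}{45369} = \frac{9}{25} + \frac{1}{136107} = \frac{1224988}{3402675}$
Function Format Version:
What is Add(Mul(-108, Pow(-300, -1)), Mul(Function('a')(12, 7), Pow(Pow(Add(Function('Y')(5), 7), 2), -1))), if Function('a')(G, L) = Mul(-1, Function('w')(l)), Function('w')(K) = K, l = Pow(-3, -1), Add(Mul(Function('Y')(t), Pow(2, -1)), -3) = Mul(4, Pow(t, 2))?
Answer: Rational(1224988, 3402675) ≈ 0.36001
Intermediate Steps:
Function('Y')(t) = Add(6, Mul(8, Pow(t, 2))) (Function('Y')(t) = Add(6, Mul(2, Mul(4, Pow(t, 2)))) = Add(6, Mul(8, Pow(t, 2))))
l = Rational(-1, 3) ≈ -0.33333
Function('a')(G, L) = Rational(1, 3) (Function('a')(G, L) = Mul(-1, Rational(-1, 3)) = Rational(1, 3))
Add(Mul(-108, Pow(-300, -1)), Mul(Function('a')(12, 7), Pow(Pow(Add(Function('Y')(5), 7), 2), -1))) = Add(Mul(-108, Pow(-300, -1)), Mul(Rational(1, 3), Pow(Pow(Add(Add(6, Mul(8, Pow(5, 2))), 7), 2), -1))) = Add(Mul(-108, Rational(-1, 300)), Mul(Rational(1, 3), Pow(Pow(Add(Add(6, Mul(8, 25)), 7), 2), -1))) = Add(Rational(9, 25), Mul(Rational(1, 3), Pow(Pow(Add(Add(6, 200), 7), 2), -1))) = Add(Rational(9, 25), Mul(Rational(1, 3), Pow(Pow(Add(206, 7), 2), -1))) = Add(Rational(9, 25), Mul(Rational(1, 3), Pow(Pow(213, 2), -1))) = Add(Rational(9, 25), Mul(Rational(1, 3), Pow(45369, -1))) = Add(Rational(9, 25), Mul(Rational(1, 3), Rational(1, 45369))) = Add(Rational(9, 25), Rational(1, 136107)) = Rational(1224988, 3402675)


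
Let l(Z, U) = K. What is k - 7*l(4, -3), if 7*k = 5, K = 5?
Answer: -240/7 ≈ -34.286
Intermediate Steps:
l(Z, U) = 5
k = 5/7 (k = (⅐)*5 = 5/7 ≈ 0.71429)
k - 7*l(4, -3) = 5/7 - 7*5 = 5/7 - 35 = -240/7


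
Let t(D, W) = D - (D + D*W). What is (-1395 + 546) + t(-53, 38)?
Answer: 1165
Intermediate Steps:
t(D, W) = -D*W (t(D, W) = D + (-D - D*W) = -D*W)
(-1395 + 546) + t(-53, 38) = (-1395 + 546) - 1*(-53)*38 = -849 + 2014 = 1165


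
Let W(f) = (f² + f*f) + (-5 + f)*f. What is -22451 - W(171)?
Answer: -109319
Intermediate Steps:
W(f) = 2*f² + f*(-5 + f) (W(f) = (f² + f²) + f*(-5 + f) = 2*f² + f*(-5 + f))
-22451 - W(171) = -22451 - 171*(-5 + 3*171) = -22451 - 171*(-5 + 513) = -22451 - 171*508 = -22451 - 1*86868 = -22451 - 86868 = -109319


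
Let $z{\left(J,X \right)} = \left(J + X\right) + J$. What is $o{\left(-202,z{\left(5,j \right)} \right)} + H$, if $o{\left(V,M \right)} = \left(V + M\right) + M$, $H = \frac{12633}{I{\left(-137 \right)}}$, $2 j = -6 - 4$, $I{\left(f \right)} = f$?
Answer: $- \frac{38937}{137} \approx -284.21$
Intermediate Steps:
$j = -5$ ($j = \frac{-6 - 4}{2} = \frac{1}{2} \left(-10\right) = -5$)
$z{\left(J,X \right)} = X + 2 J$
$H = - \frac{12633}{137}$ ($H = \frac{12633}{-137} = 12633 \left(- \frac{1}{137}\right) = - \frac{12633}{137} \approx -92.212$)
$o{\left(V,M \right)} = V + 2 M$ ($o{\left(V,M \right)} = \left(M + V\right) + M = V + 2 M$)
$o{\left(-202,z{\left(5,j \right)} \right)} + H = \left(-202 + 2 \left(-5 + 2 \cdot 5\right)\right) - \frac{12633}{137} = \left(-202 + 2 \left(-5 + 10\right)\right) - \frac{12633}{137} = \left(-202 + 2 \cdot 5\right) - \frac{12633}{137} = \left(-202 + 10\right) - \frac{12633}{137} = -192 - \frac{12633}{137} = - \frac{38937}{137}$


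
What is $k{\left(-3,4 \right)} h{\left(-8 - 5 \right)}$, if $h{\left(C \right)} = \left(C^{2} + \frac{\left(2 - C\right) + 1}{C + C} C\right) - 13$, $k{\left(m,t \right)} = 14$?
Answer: $2296$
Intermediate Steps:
$h{\left(C \right)} = - \frac{23}{2} + C^{2} - \frac{C}{2}$ ($h{\left(C \right)} = \left(C^{2} + \frac{3 - C}{2 C} C\right) - 13 = \left(C^{2} - \left(- \frac{3}{2} + \frac{C}{2}\right)\right) - 13 = \left(\frac{3}{2} + C^{2} - \frac{C}{2}\right) - 13 = - \frac{23}{2} + C^{2} - \frac{C}{2}$)
$k{\left(-3,4 \right)} h{\left(-8 - 5 \right)} = 14 \left(- \frac{23}{2} + \left(-8 - 5\right)^{2} - \frac{-8 - 5}{2}\right) = 14 \left(- \frac{23}{2} + \left(-13\right)^{2} - - \frac{13}{2}\right) = 14 \left(- \frac{23}{2} + 169 + \frac{13}{2}\right) = 14 \cdot 164 = 2296$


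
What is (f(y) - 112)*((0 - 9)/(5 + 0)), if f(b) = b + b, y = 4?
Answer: 936/5 ≈ 187.20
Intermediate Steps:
f(b) = 2*b
(f(y) - 112)*((0 - 9)/(5 + 0)) = (2*4 - 112)*((0 - 9)/(5 + 0)) = (8 - 112)*(-9/5) = -(-936)/5 = -104*(-9/5) = 936/5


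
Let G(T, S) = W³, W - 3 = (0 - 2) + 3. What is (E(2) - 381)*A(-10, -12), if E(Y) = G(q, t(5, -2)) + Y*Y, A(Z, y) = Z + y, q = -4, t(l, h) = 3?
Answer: 6886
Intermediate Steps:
W = 4 (W = 3 + ((0 - 2) + 3) = 3 + (-2 + 3) = 3 + 1 = 4)
G(T, S) = 64 (G(T, S) = 4³ = 64)
E(Y) = 64 + Y² (E(Y) = 64 + Y*Y = 64 + Y²)
(E(2) - 381)*A(-10, -12) = ((64 + 2²) - 381)*(-10 - 12) = ((64 + 4) - 381)*(-22) = (68 - 381)*(-22) = -313*(-22) = 6886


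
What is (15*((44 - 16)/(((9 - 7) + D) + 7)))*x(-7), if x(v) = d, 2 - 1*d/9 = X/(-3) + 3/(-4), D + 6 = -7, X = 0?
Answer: -10395/4 ≈ -2598.8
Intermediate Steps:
D = -13 (D = -6 - 7 = -13)
d = 99/4 (d = 18 - 9*(0/(-3) + 3/(-4)) = 18 - 9*(0*(-⅓) + 3*(-¼)) = 18 - 9*(0 - ¾) = 18 - 9*(-¾) = 18 + 27/4 = 99/4 ≈ 24.750)
x(v) = 99/4
(15*((44 - 16)/(((9 - 7) + D) + 7)))*x(-7) = (15*((44 - 16)/(((9 - 7) - 13) + 7)))*(99/4) = (15*(28/((2 - 13) + 7)))*(99/4) = (15*(28/(-11 + 7)))*(99/4) = (15*(28/(-4)))*(99/4) = (15*(28*(-¼)))*(99/4) = (15*(-7))*(99/4) = -105*99/4 = -10395/4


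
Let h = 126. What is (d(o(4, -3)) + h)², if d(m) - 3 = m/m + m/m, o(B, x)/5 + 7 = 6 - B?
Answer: 17161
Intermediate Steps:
o(B, x) = -5 - 5*B (o(B, x) = -35 + 5*(6 - B) = -35 + (30 - 5*B) = -5 - 5*B)
d(m) = 5 (d(m) = 3 + (m/m + m/m) = 3 + (1 + 1) = 3 + 2 = 5)
(d(o(4, -3)) + h)² = (5 + 126)² = 131² = 17161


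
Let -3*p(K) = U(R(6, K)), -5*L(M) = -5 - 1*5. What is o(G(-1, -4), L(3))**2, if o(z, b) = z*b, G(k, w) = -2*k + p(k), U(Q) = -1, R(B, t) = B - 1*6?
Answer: 196/9 ≈ 21.778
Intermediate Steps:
L(M) = 2 (L(M) = -(-5 - 1*5)/5 = -(-5 - 5)/5 = -1/5*(-10) = 2)
R(B, t) = -6 + B (R(B, t) = B - 6 = -6 + B)
p(K) = 1/3 (p(K) = -1/3*(-1) = 1/3)
G(k, w) = 1/3 - 2*k (G(k, w) = -2*k + 1/3 = 1/3 - 2*k)
o(z, b) = b*z
o(G(-1, -4), L(3))**2 = (2*(1/3 - 2*(-1)))**2 = (2*(1/3 + 2))**2 = (2*(7/3))**2 = (14/3)**2 = 196/9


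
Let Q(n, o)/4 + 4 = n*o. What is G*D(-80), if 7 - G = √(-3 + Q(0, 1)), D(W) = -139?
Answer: -973 + 139*I*√19 ≈ -973.0 + 605.89*I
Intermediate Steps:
Q(n, o) = -16 + 4*n*o (Q(n, o) = -16 + 4*(n*o) = -16 + 4*n*o)
G = 7 - I*√19 (G = 7 - √(-3 + (-16 + 4*0*1)) = 7 - √(-3 + (-16 + 0)) = 7 - √(-3 - 16) = 7 - √(-19) = 7 - I*√19 ≈ 7.0 - 4.3589*I)
G*D(-80) = (7 - I*√19)*(-139) = -973 + 139*I*√19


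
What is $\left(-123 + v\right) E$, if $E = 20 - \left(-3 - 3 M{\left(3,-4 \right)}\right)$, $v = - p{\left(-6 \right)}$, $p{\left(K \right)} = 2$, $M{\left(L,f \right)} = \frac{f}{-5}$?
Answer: $-3175$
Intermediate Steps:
$M{\left(L,f \right)} = - \frac{f}{5}$ ($M{\left(L,f \right)} = f \left(- \frac{1}{5}\right) = - \frac{f}{5}$)
$v = -2$ ($v = \left(-1\right) 2 = -2$)
$E = \frac{127}{5}$ ($E = 20 - \left(-3 - 3 \left(\left(- \frac{1}{5}\right) \left(-4\right)\right)\right) = 20 - \left(-3 - \frac{12}{5}\right) = 20 - - \frac{27}{5} = 20 + \frac{27}{5} = \frac{127}{5} \approx 25.4$)
$\left(-123 + v\right) E = \left(-123 - 2\right) \frac{127}{5} = \left(-125\right) \frac{127}{5} = -3175$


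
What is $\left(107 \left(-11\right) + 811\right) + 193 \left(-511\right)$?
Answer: $-98989$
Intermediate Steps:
$\left(107 \left(-11\right) + 811\right) + 193 \left(-511\right) = \left(-1177 + 811\right) - 98623 = -366 - 98623 = -98989$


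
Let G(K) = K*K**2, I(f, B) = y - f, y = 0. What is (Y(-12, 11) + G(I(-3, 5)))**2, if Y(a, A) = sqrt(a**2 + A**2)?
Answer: (27 + sqrt(265))**2 ≈ 1873.1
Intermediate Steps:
Y(a, A) = sqrt(A**2 + a**2)
I(f, B) = -f (I(f, B) = 0 - f = -f)
G(K) = K**3
(Y(-12, 11) + G(I(-3, 5)))**2 = (sqrt(11**2 + (-12)**2) + (-1*(-3))**3)**2 = (sqrt(121 + 144) + 3**3)**2 = (sqrt(265) + 27)**2 = (27 + sqrt(265))**2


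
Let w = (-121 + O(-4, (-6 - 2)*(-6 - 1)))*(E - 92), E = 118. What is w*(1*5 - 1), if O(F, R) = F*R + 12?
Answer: -34632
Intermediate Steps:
O(F, R) = 12 + F*R
w = -8658 (w = (-121 + (12 - 4*(-6 - 2)*(-6 - 1)))*(118 - 92) = (-121 + (12 - (-32)*(-7)))*26 = (-121 + (12 - 4*56))*26 = (-121 + (12 - 224))*26 = (-121 - 212)*26 = -333*26 = -8658)
w*(1*5 - 1) = -8658*(1*5 - 1) = -8658*(5 - 1) = -8658*4 = -34632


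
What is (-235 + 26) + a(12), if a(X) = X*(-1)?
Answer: -221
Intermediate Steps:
a(X) = -X
(-235 + 26) + a(12) = (-235 + 26) - 1*12 = -209 - 12 = -221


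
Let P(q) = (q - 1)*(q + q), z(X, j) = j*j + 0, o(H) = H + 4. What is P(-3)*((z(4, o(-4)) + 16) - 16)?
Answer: 0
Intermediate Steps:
o(H) = 4 + H
z(X, j) = j² (z(X, j) = j² + 0 = j²)
P(q) = 2*q*(-1 + q) (P(q) = (-1 + q)*(2*q) = 2*q*(-1 + q))
P(-3)*((z(4, o(-4)) + 16) - 16) = (2*(-3)*(-1 - 3))*(((4 - 4)² + 16) - 16) = (2*(-3)*(-4))*((0² + 16) - 16) = 24*((0 + 16) - 16) = 24*(16 - 16) = 24*0 = 0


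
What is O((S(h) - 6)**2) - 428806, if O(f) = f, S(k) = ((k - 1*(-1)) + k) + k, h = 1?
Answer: -428802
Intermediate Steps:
S(k) = 1 + 3*k (S(k) = ((k + 1) + k) + k = ((1 + k) + k) + k = (1 + 2*k) + k = 1 + 3*k)
O((S(h) - 6)**2) - 428806 = ((1 + 3*1) - 6)**2 - 428806 = ((1 + 3) - 6)**2 - 428806 = (4 - 6)**2 - 428806 = (-2)**2 - 428806 = 4 - 428806 = -428802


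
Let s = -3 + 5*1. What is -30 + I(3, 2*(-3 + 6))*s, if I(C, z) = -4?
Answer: -38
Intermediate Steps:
s = 2 (s = -3 + 5 = 2)
-30 + I(3, 2*(-3 + 6))*s = -30 - 4*2 = -30 - 8 = -38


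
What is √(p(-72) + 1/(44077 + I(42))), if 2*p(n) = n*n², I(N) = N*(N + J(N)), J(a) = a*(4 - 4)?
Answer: I*√392171166123503/45841 ≈ 432.0*I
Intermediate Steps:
J(a) = 0 (J(a) = a*0 = 0)
I(N) = N² (I(N) = N*(N + 0) = N*N = N²)
p(n) = n³/2 (p(n) = (n*n²)/2 = n³/2)
√(p(-72) + 1/(44077 + I(42))) = √((½)*(-72)³ + 1/(44077 + 42²)) = √((½)*(-373248) + 1/(44077 + 1764)) = √(-186624 + 1/45841) = √(-8555030783/45841) = I*√392171166123503/45841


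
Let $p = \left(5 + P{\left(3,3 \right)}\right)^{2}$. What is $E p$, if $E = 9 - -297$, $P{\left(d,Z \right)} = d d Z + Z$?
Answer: $374850$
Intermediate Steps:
$P{\left(d,Z \right)} = Z + Z d^{2}$ ($P{\left(d,Z \right)} = d^{2} Z + Z = Z d^{2} + Z = Z + Z d^{2}$)
$E = 306$ ($E = 9 + 297 = 306$)
$p = 1225$ ($p = \left(5 + 3 \left(1 + 3^{2}\right)\right)^{2} = \left(5 + 3 \left(1 + 9\right)\right)^{2} = \left(5 + 3 \cdot 10\right)^{2} = \left(5 + 30\right)^{2} = 35^{2} = 1225$)
$E p = 306 \cdot 1225 = 374850$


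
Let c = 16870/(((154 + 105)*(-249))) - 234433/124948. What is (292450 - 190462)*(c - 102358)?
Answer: -1001449539824513799/95928827 ≈ -1.0440e+10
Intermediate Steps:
c = -2460955909/1151145924 (c = 16870/((259*(-249))) - 234433*1/124948 = 16870/(-64491) - 234433/124948 = 16870*(-1/64491) - 234433/124948 = -2410/9213 - 234433/124948 = -2460955909/1151145924 ≈ -2.1378)
(292450 - 190462)*(c - 102358) = (292450 - 190462)*(-2460955909/1151145924 - 102358) = 101988*(-117831455444701/1151145924) = -1001449539824513799/95928827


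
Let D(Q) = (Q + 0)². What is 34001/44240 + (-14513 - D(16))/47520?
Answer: 445531/973280 ≈ 0.45776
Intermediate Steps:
D(Q) = Q²
34001/44240 + (-14513 - D(16))/47520 = 34001/44240 + (-14513 - 1*16²)/47520 = 34001*(1/44240) + (-14513 - 1*256)*(1/47520) = 34001/44240 + (-14513 - 256)*(1/47520) = 34001/44240 - 14769*1/47520 = 34001/44240 - 547/1760 = 445531/973280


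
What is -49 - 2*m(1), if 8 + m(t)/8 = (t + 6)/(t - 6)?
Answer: 507/5 ≈ 101.40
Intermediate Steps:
m(t) = -64 + 8*(6 + t)/(-6 + t) (m(t) = -64 + 8*((t + 6)/(t - 6)) = -64 + 8*((6 + t)/(-6 + t)) = -64 + 8*(6 + t)/(-6 + t))
-49 - 2*m(1) = -49 - 16*(54 - 7*1)/(-6 + 1) = -49 - 16*(54 - 7)/(-5) = -49 - 16*(-1)*47/5 = -49 - 2*(-376/5) = -49 + 752/5 = 507/5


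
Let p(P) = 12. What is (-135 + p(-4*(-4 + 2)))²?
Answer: 15129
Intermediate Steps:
(-135 + p(-4*(-4 + 2)))² = (-135 + 12)² = (-123)² = 15129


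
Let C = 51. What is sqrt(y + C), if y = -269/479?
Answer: 4*sqrt(723290)/479 ≈ 7.1020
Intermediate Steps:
y = -269/479 (y = -269*1/479 = -269/479 ≈ -0.56159)
sqrt(y + C) = sqrt(-269/479 + 51) = sqrt(24160/479) = 4*sqrt(723290)/479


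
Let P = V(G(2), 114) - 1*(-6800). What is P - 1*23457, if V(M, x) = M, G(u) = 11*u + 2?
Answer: -16633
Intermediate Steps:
G(u) = 2 + 11*u
P = 6824 (P = (2 + 11*2) - 1*(-6800) = (2 + 22) + 6800 = 24 + 6800 = 6824)
P - 1*23457 = 6824 - 1*23457 = 6824 - 23457 = -16633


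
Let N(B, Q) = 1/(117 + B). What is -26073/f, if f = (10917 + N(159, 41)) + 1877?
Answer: -7196148/3531145 ≈ -2.0379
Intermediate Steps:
f = 3531145/276 (f = (10917 + 1/(117 + 159)) + 1877 = (10917 + 1/276) + 1877 = 3013093/276 + 1877 = 3531145/276 ≈ 12794.)
-26073/f = -26073/3531145/276 = -26073*276/3531145 = -7196148/3531145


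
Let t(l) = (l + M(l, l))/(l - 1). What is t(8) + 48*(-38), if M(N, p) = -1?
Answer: -1823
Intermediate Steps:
t(l) = 1 (t(l) = (l - 1)/(l - 1) = (-1 + l)/(-1 + l) = 1)
t(8) + 48*(-38) = 1 + 48*(-38) = 1 - 1824 = -1823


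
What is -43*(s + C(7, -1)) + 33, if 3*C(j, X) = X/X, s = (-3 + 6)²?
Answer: -1105/3 ≈ -368.33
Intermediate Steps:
s = 9 (s = 3² = 9)
C(j, X) = ⅓ (C(j, X) = (X/X)/3 = (⅓)*1 = ⅓)
-43*(s + C(7, -1)) + 33 = -43*(9 + ⅓) + 33 = -43*28/3 + 33 = -1204/3 + 33 = -1105/3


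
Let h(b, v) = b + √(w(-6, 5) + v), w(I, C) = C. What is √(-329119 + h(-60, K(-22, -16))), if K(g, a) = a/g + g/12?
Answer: √(-1433903724 + 66*√16962)/66 ≈ 573.74*I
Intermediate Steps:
K(g, a) = g/12 + a/g (K(g, a) = a/g + g*(1/12) = a/g + g/12 = g/12 + a/g)
h(b, v) = b + √(5 + v)
√(-329119 + h(-60, K(-22, -16))) = √(-329119 + (-60 + √(5 + ((1/12)*(-22) - 16/(-22))))) = √(-329119 + (-60 + √(5 + (-11/6 - 16*(-1/22))))) = √(-329119 + (-60 + √(5 + (-11/6 + 8/11)))) = √(-329119 + (-60 + √(5 - 73/66))) = √(-329119 + (-60 + √(257/66))) = √(-329119 + (-60 + √16962/66)) = √(-329179 + √16962/66)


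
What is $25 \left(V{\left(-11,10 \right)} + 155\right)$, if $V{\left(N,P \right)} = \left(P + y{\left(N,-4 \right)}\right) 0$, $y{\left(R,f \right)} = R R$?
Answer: $3875$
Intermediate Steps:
$y{\left(R,f \right)} = R^{2}$
$V{\left(N,P \right)} = 0$ ($V{\left(N,P \right)} = \left(P + N^{2}\right) 0 = 0$)
$25 \left(V{\left(-11,10 \right)} + 155\right) = 25 \left(0 + 155\right) = 25 \cdot 155 = 3875$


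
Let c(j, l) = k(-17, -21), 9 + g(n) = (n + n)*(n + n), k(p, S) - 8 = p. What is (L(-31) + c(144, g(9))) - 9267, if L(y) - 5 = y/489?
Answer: -4533550/489 ≈ -9271.1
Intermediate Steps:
k(p, S) = 8 + p
L(y) = 5 + y/489
g(n) = -9 + 4*n² (g(n) = -9 + (n + n)*(n + n) = -9 + (2*n)*(2*n) = -9 + 4*n²)
c(j, l) = -9 (c(j, l) = 8 - 17 = -9)
(L(-31) + c(144, g(9))) - 9267 = ((5 + (1/489)*(-31)) - 9) - 9267 = ((5 - 31/489) - 9) - 9267 = (2414/489 - 9) - 9267 = -1987/489 - 9267 = -4533550/489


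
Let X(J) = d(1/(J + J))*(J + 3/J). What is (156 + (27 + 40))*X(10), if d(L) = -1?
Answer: -22969/10 ≈ -2296.9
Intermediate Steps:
X(J) = -J - 3/J (X(J) = -(J + 3/J) = -J - 3/J)
(156 + (27 + 40))*X(10) = (156 + (27 + 40))*(-1*10 - 3/10) = (156 + 67)*(-10 - 3*1/10) = 223*(-10 - 3/10) = 223*(-103/10) = -22969/10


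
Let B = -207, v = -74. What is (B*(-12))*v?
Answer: -183816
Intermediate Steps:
(B*(-12))*v = -207*(-12)*(-74) = 2484*(-74) = -183816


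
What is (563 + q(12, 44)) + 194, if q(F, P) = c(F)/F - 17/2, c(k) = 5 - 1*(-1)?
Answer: 749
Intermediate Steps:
c(k) = 6 (c(k) = 5 + 1 = 6)
q(F, P) = -17/2 + 6/F (q(F, P) = 6/F - 17/2 = -17/2 + 6/F)
(563 + q(12, 44)) + 194 = (563 + (-17/2 + 6/12)) + 194 = (563 + (-17/2 + 6*(1/12))) + 194 = (563 + (-17/2 + 1/2)) + 194 = (563 - 8) + 194 = 555 + 194 = 749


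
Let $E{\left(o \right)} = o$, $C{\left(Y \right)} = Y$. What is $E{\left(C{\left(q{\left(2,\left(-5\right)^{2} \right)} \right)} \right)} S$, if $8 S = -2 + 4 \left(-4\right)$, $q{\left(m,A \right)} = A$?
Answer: $- \frac{225}{4} \approx -56.25$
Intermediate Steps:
$S = - \frac{9}{4}$ ($S = \frac{-2 + 4 \left(-4\right)}{8} = \frac{-2 - 16}{8} = \frac{1}{8} \left(-18\right) = - \frac{9}{4} \approx -2.25$)
$E{\left(C{\left(q{\left(2,\left(-5\right)^{2} \right)} \right)} \right)} S = \left(-5\right)^{2} \left(- \frac{9}{4}\right) = 25 \left(- \frac{9}{4}\right) = - \frac{225}{4}$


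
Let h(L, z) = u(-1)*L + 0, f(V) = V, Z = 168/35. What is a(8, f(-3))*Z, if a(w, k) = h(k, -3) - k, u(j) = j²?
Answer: 0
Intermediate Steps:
Z = 24/5 (Z = 168*(1/35) = 24/5 ≈ 4.8000)
h(L, z) = L (h(L, z) = (-1)²*L + 0 = 1*L + 0 = L + 0 = L)
a(w, k) = 0 (a(w, k) = k - k = 0)
a(8, f(-3))*Z = 0*(24/5) = 0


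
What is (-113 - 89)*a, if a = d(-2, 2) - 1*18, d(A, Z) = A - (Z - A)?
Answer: 4848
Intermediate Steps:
d(A, Z) = -Z + 2*A (d(A, Z) = A + (A - Z) = -Z + 2*A)
a = -24 (a = (-1*2 + 2*(-2)) - 1*18 = (-2 - 4) - 18 = -6 - 18 = -24)
(-113 - 89)*a = (-113 - 89)*(-24) = -202*(-24) = 4848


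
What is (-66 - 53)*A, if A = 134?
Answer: -15946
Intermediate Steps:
(-66 - 53)*A = (-66 - 53)*134 = -119*134 = -15946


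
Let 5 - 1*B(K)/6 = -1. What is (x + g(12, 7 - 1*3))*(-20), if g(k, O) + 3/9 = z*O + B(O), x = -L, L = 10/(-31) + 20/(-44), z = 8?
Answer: -1400360/1023 ≈ -1368.9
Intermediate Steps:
L = -265/341 (L = 10*(-1/31) + 20*(-1/44) = -10/31 - 5/11 = -265/341 ≈ -0.77713)
B(K) = 36 (B(K) = 30 - 6*(-1) = 30 + 6 = 36)
x = 265/341 (x = -1*(-265/341) = 265/341 ≈ 0.77713)
g(k, O) = 107/3 + 8*O (g(k, O) = -1/3 + (8*O + 36) = -1/3 + (36 + 8*O) = 107/3 + 8*O)
(x + g(12, 7 - 1*3))*(-20) = (265/341 + (107/3 + 8*(7 - 1*3)))*(-20) = (265/341 + (107/3 + 8*(7 - 3)))*(-20) = (265/341 + (107/3 + 8*4))*(-20) = (265/341 + (107/3 + 32))*(-20) = (265/341 + 203/3)*(-20) = (70018/1023)*(-20) = -1400360/1023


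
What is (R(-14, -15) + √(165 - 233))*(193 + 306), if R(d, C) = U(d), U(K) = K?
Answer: -6986 + 998*I*√17 ≈ -6986.0 + 4114.9*I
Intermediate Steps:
R(d, C) = d
(R(-14, -15) + √(165 - 233))*(193 + 306) = (-14 + √(165 - 233))*(193 + 306) = (-14 + √(-68))*499 = (-14 + 2*I*√17)*499 = -6986 + 998*I*√17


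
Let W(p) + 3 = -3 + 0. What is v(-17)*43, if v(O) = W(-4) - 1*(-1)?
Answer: -215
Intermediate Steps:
W(p) = -6 (W(p) = -3 + (-3 + 0) = -3 - 3 = -6)
v(O) = -5 (v(O) = -6 - 1*(-1) = -6 + 1 = -5)
v(-17)*43 = -5*43 = -215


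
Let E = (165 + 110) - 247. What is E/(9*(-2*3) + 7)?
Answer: -28/47 ≈ -0.59575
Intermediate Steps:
E = 28 (E = 275 - 247 = 28)
E/(9*(-2*3) + 7) = 28/(9*(-2*3) + 7) = 28/(9*(-6) + 7) = 28/(-54 + 7) = 28/(-47) = 28*(-1/47) = -28/47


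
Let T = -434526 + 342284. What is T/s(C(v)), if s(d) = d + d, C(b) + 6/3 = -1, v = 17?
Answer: 46121/3 ≈ 15374.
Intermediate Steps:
C(b) = -3 (C(b) = -2 - 1 = -3)
s(d) = 2*d
T = -92242
T/s(C(v)) = -92242/(2*(-3)) = -92242/(-6) = -92242*(-⅙) = 46121/3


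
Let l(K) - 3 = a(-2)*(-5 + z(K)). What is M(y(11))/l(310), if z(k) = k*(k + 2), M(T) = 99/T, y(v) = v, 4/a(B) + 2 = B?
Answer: -9/96712 ≈ -9.3060e-5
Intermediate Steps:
a(B) = 4/(-2 + B)
z(k) = k*(2 + k)
l(K) = 8 - K*(2 + K) (l(K) = 3 + (4/(-2 - 2))*(-5 + K*(2 + K)) = 3 + (4/(-4))*(-5 + K*(2 + K)) = 3 + (4*(-¼))*(-5 + K*(2 + K)) = 3 - (-5 + K*(2 + K)) = 3 + (5 - K*(2 + K)) = 8 - K*(2 + K))
M(y(11))/l(310) = (99/11)/(8 - 1*310*(2 + 310)) = (99*(1/11))/(8 - 1*310*312) = 9/(8 - 96720) = 9/(-96712) = 9*(-1/96712) = -9/96712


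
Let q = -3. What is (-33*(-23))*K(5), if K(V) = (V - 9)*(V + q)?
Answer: -6072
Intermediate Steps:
K(V) = (-9 + V)*(-3 + V) (K(V) = (V - 9)*(V - 3) = (-9 + V)*(-3 + V))
(-33*(-23))*K(5) = (-33*(-23))*(27 + 5² - 12*5) = 759*(27 + 25 - 60) = 759*(-8) = -6072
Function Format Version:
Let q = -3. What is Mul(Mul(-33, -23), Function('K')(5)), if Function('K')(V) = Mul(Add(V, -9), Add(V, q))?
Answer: -6072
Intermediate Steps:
Function('K')(V) = Mul(Add(-9, V), Add(-3, V)) (Function('K')(V) = Mul(Add(V, -9), Add(V, -3)) = Mul(Add(-9, V), Add(-3, V)))
Mul(Mul(-33, -23), Function('K')(5)) = Mul(Mul(-33, -23), Add(27, Pow(5, 2), Mul(-12, 5))) = Mul(759, Add(27, 25, -60)) = Mul(759, -8) = -6072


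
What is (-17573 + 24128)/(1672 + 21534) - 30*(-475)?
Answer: 330692055/23206 ≈ 14250.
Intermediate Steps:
(-17573 + 24128)/(1672 + 21534) - 30*(-475) = 6555/23206 + 14250 = 330692055/23206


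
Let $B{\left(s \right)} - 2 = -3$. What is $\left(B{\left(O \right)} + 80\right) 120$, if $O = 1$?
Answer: $9480$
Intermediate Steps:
$B{\left(s \right)} = -1$ ($B{\left(s \right)} = 2 - 3 = -1$)
$\left(B{\left(O \right)} + 80\right) 120 = \left(-1 + 80\right) 120 = 79 \cdot 120 = 9480$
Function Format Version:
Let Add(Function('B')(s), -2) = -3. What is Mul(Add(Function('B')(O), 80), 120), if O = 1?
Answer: 9480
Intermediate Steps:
Function('B')(s) = -1 (Function('B')(s) = Add(2, -3) = -1)
Mul(Add(Function('B')(O), 80), 120) = Mul(Add(-1, 80), 120) = Mul(79, 120) = 9480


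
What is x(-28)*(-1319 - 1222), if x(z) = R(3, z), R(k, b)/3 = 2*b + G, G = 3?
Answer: 404019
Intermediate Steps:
R(k, b) = 9 + 6*b (R(k, b) = 3*(2*b + 3) = 3*(3 + 2*b) = 9 + 6*b)
x(z) = 9 + 6*z
x(-28)*(-1319 - 1222) = (9 + 6*(-28))*(-1319 - 1222) = (9 - 168)*(-2541) = -159*(-2541) = 404019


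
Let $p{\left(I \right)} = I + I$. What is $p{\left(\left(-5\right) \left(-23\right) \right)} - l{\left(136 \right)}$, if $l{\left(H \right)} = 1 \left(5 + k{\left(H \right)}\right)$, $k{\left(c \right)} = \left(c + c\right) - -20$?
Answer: $-67$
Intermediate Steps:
$p{\left(I \right)} = 2 I$
$k{\left(c \right)} = 20 + 2 c$ ($k{\left(c \right)} = 2 c + 20 = 20 + 2 c$)
$l{\left(H \right)} = 25 + 2 H$ ($l{\left(H \right)} = 1 \left(5 + \left(20 + 2 H\right)\right) = 1 \left(25 + 2 H\right) = 25 + 2 H$)
$p{\left(\left(-5\right) \left(-23\right) \right)} - l{\left(136 \right)} = 2 \left(\left(-5\right) \left(-23\right)\right) - \left(25 + 2 \cdot 136\right) = 2 \cdot 115 - \left(25 + 272\right) = 230 - 297 = -67$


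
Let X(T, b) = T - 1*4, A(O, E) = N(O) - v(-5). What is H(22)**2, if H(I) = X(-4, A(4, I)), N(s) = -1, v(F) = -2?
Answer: 64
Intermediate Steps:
A(O, E) = 1 (A(O, E) = -1 - 1*(-2) = -1 + 2 = 1)
X(T, b) = -4 + T (X(T, b) = T - 4 = -4 + T)
H(I) = -8 (H(I) = -4 - 4 = -8)
H(22)**2 = (-8)**2 = 64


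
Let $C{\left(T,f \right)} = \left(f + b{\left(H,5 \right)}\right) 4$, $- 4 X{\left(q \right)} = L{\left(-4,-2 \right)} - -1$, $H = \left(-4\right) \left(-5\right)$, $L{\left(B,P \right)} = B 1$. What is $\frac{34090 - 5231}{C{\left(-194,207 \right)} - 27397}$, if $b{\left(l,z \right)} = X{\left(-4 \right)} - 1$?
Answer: $- \frac{28859}{26570} \approx -1.0861$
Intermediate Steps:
$L{\left(B,P \right)} = B$
$H = 20$
$X{\left(q \right)} = \frac{3}{4}$ ($X{\left(q \right)} = - \frac{-4 - -1}{4} = - \frac{-4 + 1}{4} = \left(- \frac{1}{4}\right) \left(-3\right) = \frac{3}{4}$)
$b{\left(l,z \right)} = - \frac{1}{4}$ ($b{\left(l,z \right)} = \frac{3}{4} - 1 = - \frac{1}{4}$)
$C{\left(T,f \right)} = -1 + 4 f$ ($C{\left(T,f \right)} = \left(f - \frac{1}{4}\right) 4 = \left(- \frac{1}{4} + f\right) 4 = -1 + 4 f$)
$\frac{34090 - 5231}{C{\left(-194,207 \right)} - 27397} = \frac{34090 - 5231}{\left(-1 + 4 \cdot 207\right) - 27397} = \frac{28859}{\left(-1 + 828\right) - 27397} = \frac{28859}{827 - 27397} = \frac{28859}{-26570} = 28859 \left(- \frac{1}{26570}\right) = - \frac{28859}{26570}$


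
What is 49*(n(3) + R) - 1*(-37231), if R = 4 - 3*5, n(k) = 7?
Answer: 37035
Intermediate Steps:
R = -11 (R = 4 - 15 = -11)
49*(n(3) + R) - 1*(-37231) = 49*(7 - 11) - 1*(-37231) = 49*(-4) + 37231 = -196 + 37231 = 37035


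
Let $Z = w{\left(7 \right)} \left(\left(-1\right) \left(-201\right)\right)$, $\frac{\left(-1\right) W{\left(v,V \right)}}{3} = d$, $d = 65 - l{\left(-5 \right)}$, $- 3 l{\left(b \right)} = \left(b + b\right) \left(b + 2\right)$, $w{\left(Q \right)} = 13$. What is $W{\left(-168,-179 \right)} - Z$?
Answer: $-2838$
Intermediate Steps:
$l{\left(b \right)} = - \frac{2 b \left(2 + b\right)}{3}$ ($l{\left(b \right)} = - \frac{\left(b + b\right) \left(b + 2\right)}{3} = - \frac{2 b \left(2 + b\right)}{3}$)
$d = 75$ ($d = 65 - \left(- \frac{2}{3}\right) \left(-5\right) \left(2 - 5\right) = 65 - \left(- \frac{2}{3}\right) \left(-5\right) \left(-3\right) = 65 - -10 = 65 + 10 = 75$)
$W{\left(v,V \right)} = -225$ ($W{\left(v,V \right)} = \left(-3\right) 75 = -225$)
$Z = 2613$ ($Z = 13 \left(\left(-1\right) \left(-201\right)\right) = 13 \cdot 201 = 2613$)
$W{\left(-168,-179 \right)} - Z = -225 - 2613 = -2838$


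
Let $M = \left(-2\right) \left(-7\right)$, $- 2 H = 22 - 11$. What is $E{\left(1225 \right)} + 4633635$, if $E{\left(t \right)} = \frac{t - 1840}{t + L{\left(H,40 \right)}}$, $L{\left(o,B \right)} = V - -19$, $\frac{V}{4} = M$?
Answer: $\frac{1204744977}{260} \approx 4.6336 \cdot 10^{6}$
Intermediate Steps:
$H = - \frac{11}{2}$ ($H = - \frac{22 - 11}{2} = \left(- \frac{1}{2}\right) 11 = - \frac{11}{2} \approx -5.5$)
$M = 14$
$V = 56$ ($V = 4 \cdot 14 = 56$)
$L{\left(o,B \right)} = 75$ ($L{\left(o,B \right)} = 56 - -19 = 56 + 19 = 75$)
$E{\left(t \right)} = \frac{-1840 + t}{75 + t}$ ($E{\left(t \right)} = \frac{t - 1840}{t + 75} = \frac{-1840 + t}{75 + t}$)
$E{\left(1225 \right)} + 4633635 = \frac{-1840 + 1225}{75 + 1225} + 4633635 = \frac{1}{1300} \left(-615\right) + 4633635 = - \frac{123}{260} + 4633635 = \frac{1204744977}{260}$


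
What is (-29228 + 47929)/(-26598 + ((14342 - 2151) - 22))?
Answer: -18701/14429 ≈ -1.2961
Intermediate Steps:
(-29228 + 47929)/(-26598 + ((14342 - 2151) - 22)) = 18701/(-26598 + (12191 - 22)) = 18701/(-26598 + 12169) = 18701/(-14429) = 18701*(-1/14429) = -18701/14429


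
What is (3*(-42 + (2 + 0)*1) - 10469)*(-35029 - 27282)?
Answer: 659811179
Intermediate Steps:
(3*(-42 + (2 + 0)*1) - 10469)*(-35029 - 27282) = (3*(-42 + 2*1) - 10469)*(-62311) = (3*(-42 + 2) - 10469)*(-62311) = (3*(-40) - 10469)*(-62311) = (-120 - 10469)*(-62311) = -10589*(-62311) = 659811179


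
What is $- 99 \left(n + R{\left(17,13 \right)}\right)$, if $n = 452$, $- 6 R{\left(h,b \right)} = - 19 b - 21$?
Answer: $-49170$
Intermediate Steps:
$R{\left(h,b \right)} = \frac{7}{2} + \frac{19 b}{6}$ ($R{\left(h,b \right)} = - \frac{- 19 b - 21}{6} = - \frac{-21 - 19 b}{6} = \frac{7}{2} + \frac{19 b}{6}$)
$- 99 \left(n + R{\left(17,13 \right)}\right) = - 99 \left(452 + \left(\frac{7}{2} + \frac{19}{6} \cdot 13\right)\right) = - 99 \left(452 + \left(\frac{7}{2} + \frac{247}{6}\right)\right) = - 99 \left(452 + \frac{134}{3}\right) = \left(-99\right) \frac{1490}{3} = -49170$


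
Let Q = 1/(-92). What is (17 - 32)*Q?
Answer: 15/92 ≈ 0.16304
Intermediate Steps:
Q = -1/92 ≈ -0.010870
(17 - 32)*Q = (17 - 32)*(-1/92) = -15*(-1/92) = 15/92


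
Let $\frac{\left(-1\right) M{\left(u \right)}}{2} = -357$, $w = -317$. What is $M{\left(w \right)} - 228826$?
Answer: $-228112$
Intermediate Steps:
$M{\left(u \right)} = 714$ ($M{\left(u \right)} = \left(-2\right) \left(-357\right) = 714$)
$M{\left(w \right)} - 228826 = 714 - 228826 = -228112$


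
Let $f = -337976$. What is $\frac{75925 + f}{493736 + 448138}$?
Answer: $- \frac{262051}{941874} \approx -0.27822$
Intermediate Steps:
$\frac{75925 + f}{493736 + 448138} = \frac{75925 - 337976}{493736 + 448138} = - \frac{262051}{941874}$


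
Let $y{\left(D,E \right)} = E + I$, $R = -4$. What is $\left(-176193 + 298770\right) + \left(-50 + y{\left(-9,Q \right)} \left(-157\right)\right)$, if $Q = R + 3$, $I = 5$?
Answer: $121899$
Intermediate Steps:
$Q = -1$ ($Q = -4 + 3 = -1$)
$y{\left(D,E \right)} = 5 + E$ ($y{\left(D,E \right)} = E + 5 = 5 + E$)
$\left(-176193 + 298770\right) + \left(-50 + y{\left(-9,Q \right)} \left(-157\right)\right) = \left(-176193 + 298770\right) + \left(-50 + \left(5 - 1\right) \left(-157\right)\right) = 122577 + \left(-50 + 4 \left(-157\right)\right) = 122577 - 678 = 121899$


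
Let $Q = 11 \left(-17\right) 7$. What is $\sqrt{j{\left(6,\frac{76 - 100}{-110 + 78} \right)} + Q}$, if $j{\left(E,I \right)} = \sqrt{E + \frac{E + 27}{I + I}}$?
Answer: $\sqrt{-1309 + 2 \sqrt{7}} \approx 36.107 i$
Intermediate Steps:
$Q = -1309$ ($Q = \left(-187\right) 7 = -1309$)
$j{\left(E,I \right)} = \sqrt{E + \frac{27 + E}{2 I}}$
$\sqrt{j{\left(6,\frac{76 - 100}{-110 + 78} \right)} + Q} = \sqrt{\frac{\sqrt{2} \sqrt{\frac{27 + 6 + 2 \cdot 6 \frac{76 - 100}{-110 + 78}}{\left(76 - 100\right) \frac{1}{-110 + 78}}}}{2} - 1309} = \sqrt{\frac{\sqrt{2} \sqrt{\frac{27 + 6 + 2 \cdot 6 \left(- \frac{24}{-32}\right)}{\left(-24\right) \frac{1}{-32}}}}{2} - 1309} = \sqrt{\frac{\sqrt{2} \sqrt{\frac{27 + 6 + 2 \cdot 6 \left(\left(-24\right) \left(- \frac{1}{32}\right)\right)}{\left(-24\right) \left(- \frac{1}{32}\right)}}}{2} - 1309} = \sqrt{\frac{\sqrt{2} \sqrt{\frac{27 + 6 + 2 \cdot 6 \cdot \frac{3}{4}}{\frac{3}{4}}}}{2} - 1309} = \sqrt{\frac{\sqrt{2} \sqrt{\frac{4 \left(27 + 6 + 9\right)}{3}}}{2} - 1309} = \sqrt{\frac{\sqrt{2} \sqrt{\frac{4}{3} \cdot 42}}{2} - 1309} = \sqrt{\frac{\sqrt{2} \sqrt{56}}{2} - 1309} = \sqrt{\frac{\sqrt{2} \cdot 2 \sqrt{14}}{2} - 1309} = \sqrt{2 \sqrt{7} - 1309} = \sqrt{-1309 + 2 \sqrt{7}}$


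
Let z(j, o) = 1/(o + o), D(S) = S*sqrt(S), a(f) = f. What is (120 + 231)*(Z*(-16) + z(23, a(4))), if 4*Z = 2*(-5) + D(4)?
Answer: 22815/8 ≈ 2851.9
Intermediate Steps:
D(S) = S**(3/2)
Z = -1/2 (Z = (2*(-5) + 4**(3/2))/4 = (-10 + 8)/4 = (1/4)*(-2) = -1/2 ≈ -0.50000)
z(j, o) = 1/(2*o)
(120 + 231)*(Z*(-16) + z(23, a(4))) = (120 + 231)*(-1/2*(-16) + (1/2)/4) = 351*(8 + (1/2)*(1/4)) = 351*(8 + 1/8) = 351*(65/8) = 22815/8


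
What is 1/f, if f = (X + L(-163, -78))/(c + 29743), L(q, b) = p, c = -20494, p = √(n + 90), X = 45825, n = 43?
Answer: 423835425/2099930492 - 9249*√133/2099930492 ≈ 0.20178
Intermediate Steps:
p = √133 (p = √(43 + 90) = √133 ≈ 11.533)
L(q, b) = √133
f = 15275/3083 + √133/9249 (f = (45825 + √133)/(-20494 + 29743) = (45825 + √133)/9249 = (45825 + √133)*(1/9249) = 15275/3083 + √133/9249 ≈ 4.9558)
1/f = 1/(15275/3083 + √133/9249)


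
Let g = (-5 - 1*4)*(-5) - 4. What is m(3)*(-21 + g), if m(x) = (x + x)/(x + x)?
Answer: 20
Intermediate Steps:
g = 41 (g = (-5 - 4)*(-5) - 4 = -9*(-5) - 4 = 45 - 4 = 41)
m(x) = 1 (m(x) = (2*x)/((2*x)) = (2*x)*(1/(2*x)) = 1)
m(3)*(-21 + g) = 1*(-21 + 41) = 1*20 = 20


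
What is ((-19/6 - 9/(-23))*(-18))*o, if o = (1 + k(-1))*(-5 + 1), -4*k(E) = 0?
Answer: -4596/23 ≈ -199.83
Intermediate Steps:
k(E) = 0 (k(E) = -¼*0 = 0)
o = -4 (o = (1 + 0)*(-5 + 1) = 1*(-4) = -4)
((-19/6 - 9/(-23))*(-18))*o = ((-19/6 - 9/(-23))*(-18))*(-4) = ((-19*⅙ - 9*(-1/23))*(-18))*(-4) = ((-19/6 + 9/23)*(-18))*(-4) = -383/138*(-18)*(-4) = (1149/23)*(-4) = -4596/23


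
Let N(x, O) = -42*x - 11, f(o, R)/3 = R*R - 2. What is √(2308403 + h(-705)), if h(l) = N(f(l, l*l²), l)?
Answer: 3*I*√1718947994496212234 ≈ 3.9333e+9*I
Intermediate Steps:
f(o, R) = -6 + 3*R² (f(o, R) = 3*(R*R - 2) = 3*(R² - 2) = 3*(-2 + R²) = -6 + 3*R²)
N(x, O) = -11 - 42*x
h(l) = 241 - 126*l⁶ (h(l) = -11 - 42*(-6 + 3*(l*l²)²) = -11 - 42*(-6 + 3*(l³)²) = -11 - 42*(-6 + 3*l⁶) = -11 + (252 - 126*l⁶) = 241 - 126*l⁶)
√(2308403 + h(-705)) = √(2308403 + (241 - 126*(-705)⁶)) = √(2308403 + (241 - 126*122781999606890625)) = √(2308403 + (241 - 15470531950468218750)) = √(2308403 - 15470531950468218509) = √(-15470531950465910106) = 3*I*√1718947994496212234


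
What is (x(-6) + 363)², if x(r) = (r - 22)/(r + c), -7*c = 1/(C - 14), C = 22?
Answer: 15350962201/113569 ≈ 1.3517e+5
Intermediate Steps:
c = -1/56 (c = -1/(7*(22 - 14)) = -⅐/8 = -⅐*⅛ = -1/56 ≈ -0.017857)
x(r) = (-22 + r)/(-1/56 + r) (x(r) = (r - 22)/(r - 1/56) = (-22 + r)/(-1/56 + r))
(x(-6) + 363)² = (56*(-22 - 6)/(-1 + 56*(-6)) + 363)² = (56*(-28)/(-1 - 336) + 363)² = (56*(-28)/(-337) + 363)² = (56*(-1/337)*(-28) + 363)² = (1568/337 + 363)² = (123899/337)² = 15350962201/113569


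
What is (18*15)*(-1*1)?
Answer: -270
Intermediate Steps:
(18*15)*(-1*1) = 270*(-1) = -270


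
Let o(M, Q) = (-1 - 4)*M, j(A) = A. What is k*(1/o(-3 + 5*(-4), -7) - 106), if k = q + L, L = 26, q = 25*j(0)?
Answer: -316914/115 ≈ -2755.8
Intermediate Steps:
q = 0 (q = 25*0 = 0)
o(M, Q) = -5*M
k = 26 (k = 0 + 26 = 26)
k*(1/o(-3 + 5*(-4), -7) - 106) = 26*(1/(-5*(-3 + 5*(-4))) - 106) = 26*(1/(-5*(-3 - 20)) - 106) = 26*(1/(-5*(-23)) - 106) = 26*(1/115 - 106) = 26*(-12189/115) = -316914/115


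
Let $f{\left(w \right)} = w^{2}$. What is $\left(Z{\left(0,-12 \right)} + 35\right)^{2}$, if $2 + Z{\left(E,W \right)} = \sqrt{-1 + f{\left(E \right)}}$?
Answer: $\left(33 + i\right)^{2} \approx 1088.0 + 66.0 i$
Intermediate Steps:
$Z{\left(E,W \right)} = -2 + \sqrt{-1 + E^{2}}$
$\left(Z{\left(0,-12 \right)} + 35\right)^{2} = \left(\left(-2 + \sqrt{-1 + 0^{2}}\right) + 35\right)^{2} = \left(\left(-2 + \sqrt{-1 + 0}\right) + 35\right)^{2} = \left(\left(-2 + \sqrt{-1}\right) + 35\right)^{2} = \left(\left(-2 + i\right) + 35\right)^{2} = \left(33 + i\right)^{2}$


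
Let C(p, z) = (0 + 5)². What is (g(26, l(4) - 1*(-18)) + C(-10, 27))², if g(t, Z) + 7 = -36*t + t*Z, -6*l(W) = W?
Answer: 1965604/9 ≈ 2.1840e+5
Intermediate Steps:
l(W) = -W/6
C(p, z) = 25 (C(p, z) = 5² = 25)
g(t, Z) = -7 - 36*t + Z*t (g(t, Z) = -7 + (-36*t + t*Z) = -7 + (-36*t + Z*t) = -7 - 36*t + Z*t)
(g(26, l(4) - 1*(-18)) + C(-10, 27))² = ((-7 - 36*26 + (-⅙*4 - 1*(-18))*26) + 25)² = ((-7 - 936 + (-⅔ + 18)*26) + 25)² = ((-7 - 936 + (52/3)*26) + 25)² = ((-7 - 936 + 1352/3) + 25)² = (-1477/3 + 25)² = (-1402/3)² = 1965604/9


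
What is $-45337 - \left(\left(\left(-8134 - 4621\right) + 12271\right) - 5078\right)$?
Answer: $-39775$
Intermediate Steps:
$-45337 - \left(\left(\left(-8134 - 4621\right) + 12271\right) - 5078\right) = -45337 - \left(\left(-12755 + 12271\right) - 5078\right) = -45337 - \left(-484 - 5078\right) = -45337 - -5562 = -45337 + 5562 = -39775$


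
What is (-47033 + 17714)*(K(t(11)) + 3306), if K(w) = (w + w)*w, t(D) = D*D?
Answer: -955447572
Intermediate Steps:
t(D) = D²
K(w) = 2*w² (K(w) = (2*w)*w = 2*w²)
(-47033 + 17714)*(K(t(11)) + 3306) = (-47033 + 17714)*(2*(11²)² + 3306) = -29319*(2*121² + 3306) = -29319*(2*14641 + 3306) = -29319*(29282 + 3306) = -29319*32588 = -955447572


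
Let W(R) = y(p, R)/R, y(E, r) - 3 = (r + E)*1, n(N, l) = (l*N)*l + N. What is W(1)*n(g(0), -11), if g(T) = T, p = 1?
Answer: 0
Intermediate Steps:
n(N, l) = N + N*l² (n(N, l) = (N*l)*l + N = N*l² + N = N + N*l²)
y(E, r) = 3 + E + r (y(E, r) = 3 + (r + E)*1 = 3 + (E + r)*1 = 3 + (E + r) = 3 + E + r)
W(R) = (4 + R)/R (W(R) = (3 + 1 + R)/R = (4 + R)/R)
W(1)*n(g(0), -11) = ((4 + 1)/1)*(0*(1 + (-11)²)) = (1*5)*(0*(1 + 121)) = 5*(0*122) = 5*0 = 0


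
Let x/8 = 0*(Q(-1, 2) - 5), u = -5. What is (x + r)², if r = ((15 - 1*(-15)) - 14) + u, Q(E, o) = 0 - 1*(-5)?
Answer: 121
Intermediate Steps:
Q(E, o) = 5 (Q(E, o) = 0 + 5 = 5)
x = 0 (x = 8*(0*(5 - 5)) = 8*(0*0) = 8*0 = 0)
r = 11 (r = ((15 - 1*(-15)) - 14) - 5 = ((15 + 15) - 14) - 5 = (30 - 14) - 5 = 16 - 5 = 11)
(x + r)² = (0 + 11)² = 11² = 121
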